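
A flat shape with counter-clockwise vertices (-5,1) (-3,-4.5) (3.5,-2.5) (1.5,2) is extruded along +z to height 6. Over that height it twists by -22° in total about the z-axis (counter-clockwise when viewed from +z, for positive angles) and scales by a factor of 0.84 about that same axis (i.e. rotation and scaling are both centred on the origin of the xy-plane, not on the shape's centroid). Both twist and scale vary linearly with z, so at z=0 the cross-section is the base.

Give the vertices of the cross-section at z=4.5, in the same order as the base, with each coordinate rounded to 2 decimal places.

t = z/height = 4.5/6 = 0.75
s = 1 + (scale-1)·z/height = 1 + (0.84-1)·4.5/6 = 0.880000
θ = twist·z/height = -22°·4.5/6 = -16.5000° = -0.287979 rad
cos θ = 0.958820, sin θ = -0.284015 (intermediates below are computed at full precision and shown rounded to 5 d.p.)
v1: (-5,1) → rotate → (-4.51008,2.37890) → ×s → (-3.96887,2.09343) → (-3.97,2.09)
v2: (-3,-4.5) → rotate → (-4.15453,-3.46264) → ×s → (-3.65598,-3.04713) → (-3.66,-3.05)
v3: (3.5,-2.5) → rotate → (2.64583,-3.39110) → ×s → (2.32833,-2.98417) → (2.33,-2.98)
v4: (1.5,2) → rotate → (2.00626,1.49162) → ×s → (1.76551,1.31262) → (1.77,1.31)

Cross-section at z=4.5: (-3.97,2.09) (-3.66,-3.05) (2.33,-2.98) (1.77,1.31)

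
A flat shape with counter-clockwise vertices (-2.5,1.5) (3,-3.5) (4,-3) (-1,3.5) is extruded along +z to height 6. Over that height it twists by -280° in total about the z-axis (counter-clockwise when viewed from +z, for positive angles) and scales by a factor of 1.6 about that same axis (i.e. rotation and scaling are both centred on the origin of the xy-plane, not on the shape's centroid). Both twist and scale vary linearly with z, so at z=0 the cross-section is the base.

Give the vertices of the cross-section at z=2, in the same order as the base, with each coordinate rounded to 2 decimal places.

Cross-section at z=2: (1.97,2.89) (-4.40,-3.35) (-3.87,-4.58) (4.26,0.95)

t = z/height = 2/6 = 0.333333
s = 1 + (scale-1)·z/height = 1 + (1.6-1)·2/6 = 1.200000
θ = twist·z/height = -280°·2/6 = -93.3333° = -1.628974 rad
cos θ = -0.058145, sin θ = -0.998308 (intermediates below are computed at full precision and shown rounded to 5 d.p.)
v1: (-2.5,1.5) → rotate → (1.64282,2.40855) → ×s → (1.97139,2.89026) → (1.97,2.89)
v2: (3,-3.5) → rotate → (-3.66851,-2.79142) → ×s → (-4.40222,-3.34970) → (-4.40,-3.35)
v3: (4,-3) → rotate → (-3.22750,-3.81880) → ×s → (-3.87300,-4.58256) → (-3.87,-4.58)
v4: (-1,3.5) → rotate → (3.55222,0.79480) → ×s → (4.26267,0.95376) → (4.26,0.95)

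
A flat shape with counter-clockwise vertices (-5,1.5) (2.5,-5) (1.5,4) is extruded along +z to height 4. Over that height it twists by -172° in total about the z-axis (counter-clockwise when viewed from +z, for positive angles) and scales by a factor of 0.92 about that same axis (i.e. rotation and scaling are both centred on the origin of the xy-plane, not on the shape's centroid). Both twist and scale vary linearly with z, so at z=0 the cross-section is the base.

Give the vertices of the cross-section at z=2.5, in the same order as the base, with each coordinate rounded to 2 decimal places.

Cross-section at z=2.5: (2.79,4.10) (-5.24,-0.84) (3.20,-2.50)

t = z/height = 2.5/4 = 0.625
s = 1 + (scale-1)·z/height = 1 + (0.92-1)·2.5/4 = 0.950000
θ = twist·z/height = -172°·2.5/4 = -107.5000° = -1.876229 rad
cos θ = -0.300706, sin θ = -0.953717 (intermediates below are computed at full precision and shown rounded to 5 d.p.)
v1: (-5,1.5) → rotate → (2.93410,4.31753) → ×s → (2.78740,4.10165) → (2.79,4.10)
v2: (2.5,-5) → rotate → (-5.52035,-0.88076) → ×s → (-5.24433,-0.83673) → (-5.24,-0.84)
v3: (1.5,4) → rotate → (3.36381,-2.63340) → ×s → (3.19562,-2.50173) → (3.20,-2.50)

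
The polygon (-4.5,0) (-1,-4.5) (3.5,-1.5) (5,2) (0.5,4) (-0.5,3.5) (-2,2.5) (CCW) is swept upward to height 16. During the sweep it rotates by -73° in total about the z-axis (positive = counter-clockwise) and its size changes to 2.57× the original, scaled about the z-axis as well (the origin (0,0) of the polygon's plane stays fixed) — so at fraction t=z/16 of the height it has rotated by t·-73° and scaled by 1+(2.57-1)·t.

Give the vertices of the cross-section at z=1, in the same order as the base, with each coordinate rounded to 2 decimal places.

Cross-section at z=1: (-4.93,0.39) (-1.49,-4.84) (3.70,-1.95) (5.65,1.75) (0.90,4.33) (-0.24,3.87) (-1.97,2.91)

t = z/height = 1/16 = 0.0625
s = 1 + (scale-1)·z/height = 1 + (2.57-1)·1/16 = 1.098125
θ = twist·z/height = -73°·1/16 = -4.5625° = -0.079631 rad
cos θ = 0.996831, sin θ = -0.079547 (intermediates below are computed at full precision and shown rounded to 5 d.p.)
v1: (-4.5,0) → rotate → (-4.48574,0.35796) → ×s → (-4.92590,0.39308) → (-4.93,0.39)
v2: (-1,-4.5) → rotate → (-1.35479,-4.40619) → ×s → (-1.48773,-4.83855) → (-1.49,-4.84)
v3: (3.5,-1.5) → rotate → (3.36959,-1.77366) → ×s → (3.70023,-1.94770) → (3.70,-1.95)
v4: (5,2) → rotate → (5.14325,1.59593) → ×s → (5.64793,1.75253) → (5.65,1.75)
v5: (0.5,4) → rotate → (0.81660,3.94755) → ×s → (0.89673,4.33490) → (0.90,4.33)
v6: (-0.5,3.5) → rotate → (-0.22000,3.52868) → ×s → (-0.24159,3.87493) → (-0.24,3.87)
v7: (-2,2.5) → rotate → (-1.79480,2.65117) → ×s → (-1.97091,2.91132) → (-1.97,2.91)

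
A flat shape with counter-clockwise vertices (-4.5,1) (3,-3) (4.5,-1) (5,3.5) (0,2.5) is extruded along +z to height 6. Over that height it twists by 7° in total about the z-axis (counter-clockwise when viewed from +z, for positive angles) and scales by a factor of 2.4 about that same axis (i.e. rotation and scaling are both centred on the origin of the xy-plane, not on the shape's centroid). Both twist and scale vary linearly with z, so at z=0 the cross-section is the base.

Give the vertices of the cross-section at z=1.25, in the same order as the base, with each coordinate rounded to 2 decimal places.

t = z/height = 1.25/6 = 0.208333
s = 1 + (scale-1)·z/height = 1 + (2.4-1)·1.25/6 = 1.291667
θ = twist·z/height = 7°·1.25/6 = 1.4583° = 0.025453 rad
cos θ = 0.999676, sin θ = 0.025450 (intermediates below are computed at full precision and shown rounded to 5 d.p.)
v1: (-4.5,1) → rotate → (-4.52399,0.88515) → ×s → (-5.84349,1.14332) → (-5.84,1.14)
v2: (3,-3) → rotate → (3.07538,-2.92268) → ×s → (3.97236,-3.77513) → (3.97,-3.78)
v3: (4.5,-1) → rotate → (4.52399,-0.88515) → ×s → (5.84349,-1.14332) → (5.84,-1.14)
v4: (5,3.5) → rotate → (4.90931,3.62612) → ×s → (6.34119,4.68373) → (6.34,4.68)
v5: (0,2.5) → rotate → (-0.06362,2.49919) → ×s → (-0.08218,3.22812) → (-0.08,3.23)

Cross-section at z=1.25: (-5.84,1.14) (3.97,-3.78) (5.84,-1.14) (6.34,4.68) (-0.08,3.23)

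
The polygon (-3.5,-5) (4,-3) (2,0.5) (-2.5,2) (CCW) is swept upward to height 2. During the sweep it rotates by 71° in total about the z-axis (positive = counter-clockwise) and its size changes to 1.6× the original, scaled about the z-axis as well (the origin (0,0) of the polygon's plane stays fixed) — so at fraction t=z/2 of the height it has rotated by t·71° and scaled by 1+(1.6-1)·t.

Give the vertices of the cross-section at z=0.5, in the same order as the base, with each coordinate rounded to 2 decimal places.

t = z/height = 0.5/2 = 0.25
s = 1 + (scale-1)·z/height = 1 + (1.6-1)·0.5/2 = 1.150000
θ = twist·z/height = 71°·0.5/2 = 17.7500° = 0.309796 rad
cos θ = 0.952396, sin θ = 0.304864 (intermediates below are computed at full precision and shown rounded to 5 d.p.)
v1: (-3.5,-5) → rotate → (-1.80906,-5.82900) → ×s → (-2.08042,-6.70335) → (-2.08,-6.70)
v2: (4,-3) → rotate → (4.72418,-1.63773) → ×s → (5.43280,-1.88339) → (5.43,-1.88)
v3: (2,0.5) → rotate → (1.75236,1.08593) → ×s → (2.01521,1.24882) → (2.02,1.25)
v4: (-2.5,2) → rotate → (-2.99072,1.14263) → ×s → (-3.43933,1.31403) → (-3.44,1.31)

Cross-section at z=0.5: (-2.08,-6.70) (5.43,-1.88) (2.02,1.25) (-3.44,1.31)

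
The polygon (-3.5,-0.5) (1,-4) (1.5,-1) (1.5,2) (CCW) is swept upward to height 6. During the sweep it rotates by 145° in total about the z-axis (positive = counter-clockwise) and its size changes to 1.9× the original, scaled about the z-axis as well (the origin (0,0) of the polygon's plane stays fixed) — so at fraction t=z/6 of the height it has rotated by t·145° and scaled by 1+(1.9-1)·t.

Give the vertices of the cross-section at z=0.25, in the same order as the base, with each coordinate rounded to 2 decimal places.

t = z/height = 0.25/6 = 0.0416667
s = 1 + (scale-1)·z/height = 1 + (1.9-1)·0.25/6 = 1.037500
θ = twist·z/height = 145°·0.25/6 = 6.0417° = 0.105447 rad
cos θ = 0.994446, sin θ = 0.105252 (intermediates below are computed at full precision and shown rounded to 5 d.p.)
v1: (-3.5,-0.5) → rotate → (-3.42793,-0.86560) → ×s → (-3.55648,-0.89806) → (-3.56,-0.90)
v2: (1,-4) → rotate → (1.41545,-3.87253) → ×s → (1.46853,-4.01775) → (1.47,-4.02)
v3: (1.5,-1) → rotate → (1.59692,-0.83657) → ×s → (1.65680,-0.86794) → (1.66,-0.87)
v4: (1.5,2) → rotate → (1.28117,2.14677) → ×s → (1.32921,2.22727) → (1.33,2.23)

Cross-section at z=0.25: (-3.56,-0.90) (1.47,-4.02) (1.66,-0.87) (1.33,2.23)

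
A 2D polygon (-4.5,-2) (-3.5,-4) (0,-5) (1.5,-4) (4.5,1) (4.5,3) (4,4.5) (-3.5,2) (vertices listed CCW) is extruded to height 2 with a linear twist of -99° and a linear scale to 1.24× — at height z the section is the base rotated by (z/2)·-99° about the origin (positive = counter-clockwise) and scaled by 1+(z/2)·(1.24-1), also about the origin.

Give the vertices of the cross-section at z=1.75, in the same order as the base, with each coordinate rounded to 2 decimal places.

Cross-section at z=1.75: (-2.74,5.29) (-5.08,3.94) (-6.04,-0.36) (-4.72,-2.10) (1.53,-5.36) (3.94,-5.22) (5.72,-4.51) (2.17,4.37)

t = z/height = 1.75/2 = 0.875
s = 1 + (scale-1)·z/height = 1 + (1.24-1)·1.75/2 = 1.210000
θ = twist·z/height = -99°·1.75/2 = -86.6250° = -1.511891 rad
cos θ = 0.058871, sin θ = -0.998266 (intermediates below are computed at full precision and shown rounded to 5 d.p.)
v1: (-4.5,-2) → rotate → (-2.26145,4.37445) → ×s → (-2.73635,5.29309) → (-2.74,5.29)
v2: (-3.5,-4) → rotate → (-4.19911,3.25845) → ×s → (-5.08092,3.94272) → (-5.08,3.94)
v3: (0,-5) → rotate → (-4.99133,-0.29435) → ×s → (-6.03951,-0.35617) → (-6.04,-0.36)
v4: (1.5,-4) → rotate → (-3.90476,-1.73288) → ×s → (-4.72476,-2.09679) → (-4.72,-2.10)
v5: (4.5,1) → rotate → (1.26318,-4.43332) → ×s → (1.52845,-5.36432) → (1.53,-5.36)
v6: (4.5,3) → rotate → (3.25972,-4.31558) → ×s → (3.94426,-5.22186) → (3.94,-5.22)
v7: (4,4.5) → rotate → (4.72768,-3.72814) → ×s → (5.72049,-4.51105) → (5.72,-4.51)
v8: (-3.5,2) → rotate → (1.79048,3.61167) → ×s → (2.16648,4.37012) → (2.17,4.37)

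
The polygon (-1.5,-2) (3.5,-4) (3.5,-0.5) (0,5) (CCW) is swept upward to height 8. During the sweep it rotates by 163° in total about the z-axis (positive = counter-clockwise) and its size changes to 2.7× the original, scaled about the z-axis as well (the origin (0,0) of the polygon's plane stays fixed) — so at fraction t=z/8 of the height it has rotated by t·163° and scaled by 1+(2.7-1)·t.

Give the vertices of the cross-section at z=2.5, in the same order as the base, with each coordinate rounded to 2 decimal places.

Cross-section at z=2.5: (0.93,-3.71) (8.13,0.30) (3.97,3.68) (-5.94,4.82)

t = z/height = 2.5/8 = 0.3125
s = 1 + (scale-1)·z/height = 1 + (2.7-1)·2.5/8 = 1.531250
θ = twist·z/height = 163°·2.5/8 = 50.9375° = 0.889027 rad
cos θ = 0.630168, sin θ = 0.776459 (intermediates below are computed at full precision and shown rounded to 5 d.p.)
v1: (-1.5,-2) → rotate → (0.60767,-2.42502) → ×s → (0.93049,-3.71332) → (0.93,-3.71)
v2: (3.5,-4) → rotate → (5.31142,0.19694) → ×s → (8.13312,0.30156) → (8.13,0.30)
v3: (3.5,-0.5) → rotate → (2.59382,2.40252) → ×s → (3.97178,3.67886) → (3.97,3.68)
v4: (0,5) → rotate → (-3.88230,3.15084) → ×s → (-5.94476,4.82472) → (-5.94,4.82)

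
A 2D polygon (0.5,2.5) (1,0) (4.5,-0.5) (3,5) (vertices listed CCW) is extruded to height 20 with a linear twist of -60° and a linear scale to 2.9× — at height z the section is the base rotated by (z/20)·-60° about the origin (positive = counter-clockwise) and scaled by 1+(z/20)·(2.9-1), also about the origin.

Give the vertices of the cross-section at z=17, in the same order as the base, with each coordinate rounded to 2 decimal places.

t = z/height = 17/20 = 0.85
s = 1 + (scale-1)·z/height = 1 + (2.9-1)·17/20 = 2.615000
θ = twist·z/height = -60°·17/20 = -51.0000° = -0.890118 rad
cos θ = 0.629320, sin θ = -0.777146 (intermediates below are computed at full precision and shown rounded to 5 d.p.)
v1: (0.5,2.5) → rotate → (2.25753,1.18473) → ×s → (5.90343,3.09806) → (5.90,3.10)
v2: (1,0) → rotate → (0.62932,-0.77715) → ×s → (1.64567,-2.03224) → (1.65,-2.03)
v3: (4.5,-0.5) → rotate → (2.44337,-3.81182) → ×s → (6.38941,-9.96790) → (6.39,-9.97)
v4: (3,5) → rotate → (5.77369,0.81516) → ×s → (15.09820,2.13165) → (15.10,2.13)

Cross-section at z=17: (5.90,3.10) (1.65,-2.03) (6.39,-9.97) (15.10,2.13)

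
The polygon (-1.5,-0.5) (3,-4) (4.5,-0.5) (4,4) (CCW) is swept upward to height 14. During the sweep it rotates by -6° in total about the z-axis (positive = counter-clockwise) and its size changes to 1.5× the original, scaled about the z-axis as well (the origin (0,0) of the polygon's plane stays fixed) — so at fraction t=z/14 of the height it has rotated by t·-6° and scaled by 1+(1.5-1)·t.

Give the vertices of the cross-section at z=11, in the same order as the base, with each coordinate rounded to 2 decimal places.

t = z/height = 11/14 = 0.785714
s = 1 + (scale-1)·z/height = 1 + (1.5-1)·11/14 = 1.392857
θ = twist·z/height = -6°·11/14 = -4.7143° = -0.082280 rad
cos θ = 0.996617, sin θ = -0.082187 (intermediates below are computed at full precision and shown rounded to 5 d.p.)
v1: (-1.5,-0.5) → rotate → (-1.53602,-0.37503) → ×s → (-2.13945,-0.52236) → (-2.14,-0.52)
v2: (3,-4) → rotate → (2.66110,-4.23303) → ×s → (3.70654,-5.89600) → (3.71,-5.90)
v3: (4.5,-0.5) → rotate → (4.44368,-0.86815) → ×s → (6.18942,-1.20921) → (6.19,-1.21)
v4: (4,4) → rotate → (4.31522,3.65772) → ×s → (6.01048,5.09468) → (6.01,5.09)

Cross-section at z=11: (-2.14,-0.52) (3.71,-5.90) (6.19,-1.21) (6.01,5.09)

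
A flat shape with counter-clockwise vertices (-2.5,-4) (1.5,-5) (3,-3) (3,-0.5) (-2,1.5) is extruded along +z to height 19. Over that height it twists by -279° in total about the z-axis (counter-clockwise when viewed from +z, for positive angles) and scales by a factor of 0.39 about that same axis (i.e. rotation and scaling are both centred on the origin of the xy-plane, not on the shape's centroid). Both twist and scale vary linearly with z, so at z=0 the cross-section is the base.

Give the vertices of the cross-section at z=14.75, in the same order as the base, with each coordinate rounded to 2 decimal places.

t = z/height = 14.75/19 = 0.776316
s = 1 + (scale-1)·z/height = 1 + (0.39-1)·14.75/19 = 0.526447
θ = twist·z/height = -279°·14.75/19 = -216.5921° = -3.780245 rad
cos θ = -0.802900, sin θ = 0.596114 (intermediates below are computed at full precision and shown rounded to 5 d.p.)
v1: (-2.5,-4) → rotate → (4.39171,1.72131) → ×s → (2.31200,0.90618) → (2.31,0.91)
v2: (1.5,-5) → rotate → (1.77622,4.90867) → ×s → (0.93509,2.58416) → (0.94,2.58)
v3: (3,-3) → rotate → (-0.62036,4.19704) → ×s → (-0.32658,2.20952) → (-0.33,2.21)
v4: (3,-0.5) → rotate → (-2.11064,2.18979) → ×s → (-1.11114,1.15281) → (-1.11,1.15)
v5: (-2,1.5) → rotate → (0.71163,-2.39658) → ×s → (0.37463,-1.26167) → (0.37,-1.26)

Cross-section at z=14.75: (2.31,0.91) (0.94,2.58) (-0.33,2.21) (-1.11,1.15) (0.37,-1.26)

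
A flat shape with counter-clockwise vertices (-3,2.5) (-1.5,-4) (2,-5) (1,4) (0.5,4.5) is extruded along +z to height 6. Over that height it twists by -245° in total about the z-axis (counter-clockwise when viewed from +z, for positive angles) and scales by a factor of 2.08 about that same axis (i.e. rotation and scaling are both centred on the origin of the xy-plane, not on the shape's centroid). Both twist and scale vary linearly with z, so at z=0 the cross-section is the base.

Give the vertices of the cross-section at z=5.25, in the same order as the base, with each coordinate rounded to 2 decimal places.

Cross-section at z=5.25: (2.07,-7.31) (6.80,4.77) (2.28,10.22) (-6.00,-5.32) (-5.74,-6.67)

t = z/height = 5.25/6 = 0.875
s = 1 + (scale-1)·z/height = 1 + (2.08-1)·5.25/6 = 1.945000
θ = twist·z/height = -245°·5.25/6 = -214.3750° = -3.741550 rad
cos θ = -0.825360, sin θ = 0.564607 (intermediates below are computed at full precision and shown rounded to 5 d.p.)
v1: (-3,2.5) → rotate → (1.06456,-3.75722) → ×s → (2.07057,-7.30779) → (2.07,-7.31)
v2: (-1.5,-4) → rotate → (3.49647,2.45453) → ×s → (6.80063,4.77406) → (6.80,4.77)
v3: (2,-5) → rotate → (1.17231,5.25601) → ×s → (2.28015,10.22295) → (2.28,10.22)
v4: (1,4) → rotate → (-3.08379,-2.73683) → ×s → (-5.99797,-5.32314) → (-6.00,-5.32)
v5: (0.5,4.5) → rotate → (-2.95341,-3.43182) → ×s → (-5.74438,-6.67488) → (-5.74,-6.67)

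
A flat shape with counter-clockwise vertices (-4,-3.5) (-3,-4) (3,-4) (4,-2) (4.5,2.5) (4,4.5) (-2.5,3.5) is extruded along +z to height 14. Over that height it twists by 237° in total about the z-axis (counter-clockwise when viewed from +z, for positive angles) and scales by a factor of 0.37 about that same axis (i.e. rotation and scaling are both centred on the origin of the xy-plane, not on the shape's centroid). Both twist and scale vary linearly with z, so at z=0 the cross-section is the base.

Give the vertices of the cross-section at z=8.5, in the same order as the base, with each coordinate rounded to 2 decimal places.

t = z/height = 8.5/14 = 0.607143
s = 1 + (scale-1)·z/height = 1 + (0.37-1)·8.5/14 = 0.617500
θ = twist·z/height = 237°·8.5/14 = 143.8929° = 2.511404 rad
cos θ = -0.807916, sin θ = 0.589297 (intermediates below are computed at full precision and shown rounded to 5 d.p.)
v1: (-4,-3.5) → rotate → (5.29421,0.47052) → ×s → (3.26917,0.29055) → (3.27,0.29)
v2: (-3,-4) → rotate → (4.78094,1.46377) → ×s → (2.95223,0.90388) → (2.95,0.90)
v3: (3,-4) → rotate → (-0.06656,4.99956) → ×s → (-0.04110,3.08723) → (-0.04,3.09)
v4: (4,-2) → rotate → (-2.05307,3.97302) → ×s → (-1.26777,2.45334) → (-1.27,2.45)
v5: (4.5,2.5) → rotate → (-5.10887,0.63205) → ×s → (-3.15473,0.39029) → (-3.15,0.39)
v6: (4,4.5) → rotate → (-5.88350,-1.27844) → ×s → (-3.63306,-0.78943) → (-3.63,-0.79)
v7: (-2.5,3.5) → rotate → (-0.04275,-4.30095) → ×s → (-0.02640,-2.65584) → (-0.03,-2.66)

Cross-section at z=8.5: (3.27,0.29) (2.95,0.90) (-0.04,3.09) (-1.27,2.45) (-3.15,0.39) (-3.63,-0.79) (-0.03,-2.66)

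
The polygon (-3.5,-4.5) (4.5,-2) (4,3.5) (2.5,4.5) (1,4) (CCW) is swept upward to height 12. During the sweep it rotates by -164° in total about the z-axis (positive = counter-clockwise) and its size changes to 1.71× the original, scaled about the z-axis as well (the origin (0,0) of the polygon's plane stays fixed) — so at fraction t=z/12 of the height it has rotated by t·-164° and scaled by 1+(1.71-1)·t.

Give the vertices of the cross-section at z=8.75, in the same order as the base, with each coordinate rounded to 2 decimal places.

t = z/height = 8.75/12 = 0.729167
s = 1 + (scale-1)·z/height = 1 + (1.71-1)·8.75/12 = 1.517708
θ = twist·z/height = -164°·8.75/12 = -119.5833° = -2.087123 rad
cos θ = -0.493689, sin θ = -0.869639 (intermediates below are computed at full precision and shown rounded to 5 d.p.)
v1: (-3.5,-4.5) → rotate → (-2.18546,5.26534) → ×s → (-3.31689,7.99124) → (-3.32,7.99)
v2: (4.5,-2) → rotate → (-3.96088,-2.92600) → ×s → (-6.01146,-4.44081) → (-6.01,-4.44)
v3: (4,3.5) → rotate → (1.06898,-5.20647) → ×s → (1.62240,-7.90190) → (1.62,-7.90)
v4: (2.5,4.5) → rotate → (2.67915,-4.39570) → ×s → (4.06617,-6.67139) → (4.07,-6.67)
v5: (1,4) → rotate → (2.98487,-2.84439) → ×s → (4.53016,-4.31696) → (4.53,-4.32)

Cross-section at z=8.75: (-3.32,7.99) (-6.01,-4.44) (1.62,-7.90) (4.07,-6.67) (4.53,-4.32)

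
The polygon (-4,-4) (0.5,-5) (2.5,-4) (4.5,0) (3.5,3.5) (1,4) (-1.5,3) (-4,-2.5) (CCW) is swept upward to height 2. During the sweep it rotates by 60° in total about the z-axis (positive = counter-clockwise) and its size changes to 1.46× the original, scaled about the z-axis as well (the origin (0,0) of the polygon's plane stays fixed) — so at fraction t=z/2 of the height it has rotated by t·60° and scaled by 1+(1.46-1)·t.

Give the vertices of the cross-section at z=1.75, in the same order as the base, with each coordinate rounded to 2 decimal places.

t = z/height = 1.75/2 = 0.875
s = 1 + (scale-1)·z/height = 1 + (1.46-1)·1.75/2 = 1.402500
θ = twist·z/height = 60°·1.75/2 = 52.5000° = 0.916298 rad
cos θ = 0.608761, sin θ = 0.793353 (intermediates below are computed at full precision and shown rounded to 5 d.p.)
v1: (-4,-4) → rotate → (0.73837,-5.60846) → ×s → (1.03556,-7.86586) → (1.04,-7.87)
v2: (0.5,-5) → rotate → (4.27115,-2.64713) → ×s → (5.99028,-3.71260) → (5.99,-3.71)
v3: (2.5,-4) → rotate → (4.69532,-0.45166) → ×s → (6.58518,-0.63346) → (6.59,-0.63)
v4: (4.5,0) → rotate → (2.73943,3.57009) → ×s → (3.84205,5.00705) → (3.84,5.01)
v5: (3.5,3.5) → rotate → (-0.64607,4.90740) → ×s → (-0.90612,6.88263) → (-0.91,6.88)
v6: (1,4) → rotate → (-2.56465,3.22840) → ×s → (-3.59692,4.52783) → (-3.60,4.53)
v7: (-1.5,3) → rotate → (-3.29320,0.63625) → ×s → (-4.61872,0.89235) → (-4.62,0.89)
v8: (-4,-2.5) → rotate → (-0.45166,-4.69532) → ×s → (-0.63346,-6.58518) → (-0.63,-6.59)

Cross-section at z=1.75: (1.04,-7.87) (5.99,-3.71) (6.59,-0.63) (3.84,5.01) (-0.91,6.88) (-3.60,4.53) (-4.62,0.89) (-0.63,-6.59)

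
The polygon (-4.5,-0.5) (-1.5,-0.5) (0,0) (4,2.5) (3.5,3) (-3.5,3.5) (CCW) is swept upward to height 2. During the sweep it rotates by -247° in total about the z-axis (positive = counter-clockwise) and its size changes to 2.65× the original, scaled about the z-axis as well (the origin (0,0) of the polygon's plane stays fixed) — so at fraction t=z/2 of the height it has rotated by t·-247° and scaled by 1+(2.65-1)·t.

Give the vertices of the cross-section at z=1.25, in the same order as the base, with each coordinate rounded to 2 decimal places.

Cross-section at z=1.25: (7.80,4.87) (2.31,2.23) (0.00,0.00) (-5.13,-8.09) (-3.77,-8.57) (9.48,-3.34)

t = z/height = 1.25/2 = 0.625
s = 1 + (scale-1)·z/height = 1 + (2.65-1)·1.25/2 = 2.031250
θ = twist·z/height = -247°·1.25/2 = -154.3750° = -2.694352 rad
cos θ = -0.901644, sin θ = -0.432479 (intermediates below are computed at full precision and shown rounded to 5 d.p.)
v1: (-4.5,-0.5) → rotate → (3.84116,2.39698) → ×s → (7.80235,4.86886) → (7.80,4.87)
v2: (-1.5,-0.5) → rotate → (1.13623,1.09954) → ×s → (2.30796,2.23344) → (2.31,2.23)
v3: (0,0) → rotate → (0.00000,0.00000) → ×s → (0.00000,0.00000) → (0.00,0.00)
v4: (4,2.5) → rotate → (-2.52538,-3.98403) → ×s → (-5.12967,-8.09255) → (-5.13,-8.09)
v5: (3.5,3) → rotate → (-1.85832,-4.21861) → ×s → (-3.77470,-8.56905) → (-3.77,-8.57)
v6: (-3.5,3.5) → rotate → (4.66943,-1.64208) → ×s → (9.48478,-3.33547) → (9.48,-3.34)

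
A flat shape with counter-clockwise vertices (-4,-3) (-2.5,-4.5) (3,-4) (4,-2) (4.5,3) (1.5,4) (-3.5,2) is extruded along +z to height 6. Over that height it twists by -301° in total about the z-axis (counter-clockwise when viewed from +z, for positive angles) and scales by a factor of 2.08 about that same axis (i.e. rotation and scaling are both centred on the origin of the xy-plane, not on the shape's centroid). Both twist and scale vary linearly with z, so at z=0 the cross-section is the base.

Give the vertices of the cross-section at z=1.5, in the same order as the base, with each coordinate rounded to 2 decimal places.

t = z/height = 1.5/6 = 0.25
s = 1 + (scale-1)·z/height = 1 + (2.08-1)·1.5/6 = 1.270000
θ = twist·z/height = -301°·1.5/6 = -75.2500° = -1.313360 rad
cos θ = 0.254602, sin θ = -0.967046 (intermediates below are computed at full precision and shown rounded to 5 d.p.)
v1: (-4,-3) → rotate → (-3.91955,3.10438) → ×s → (-4.97782,3.94256) → (-4.98,3.94)
v2: (-2.5,-4.5) → rotate → (-4.98821,1.27191) → ×s → (-6.33503,1.61532) → (-6.34,1.62)
v3: (3,-4) → rotate → (-3.10438,-3.91955) → ×s → (-3.94256,-4.97782) → (-3.94,-4.98)
v4: (4,-2) → rotate → (-0.91568,-4.37739) → ×s → (-1.16292,-5.55928) → (-1.16,-5.56)
v5: (4.5,3) → rotate → (4.04685,-3.58790) → ×s → (5.13950,-4.55663) → (5.14,-4.56)
v6: (1.5,4) → rotate → (4.25009,-0.43216) → ×s → (5.39761,-0.54884) → (5.40,-0.55)
v7: (-3.5,2) → rotate → (1.04299,3.89386) → ×s → (1.32459,4.94521) → (1.32,4.95)

Cross-section at z=1.5: (-4.98,3.94) (-6.34,1.62) (-3.94,-4.98) (-1.16,-5.56) (5.14,-4.56) (5.40,-0.55) (1.32,4.95)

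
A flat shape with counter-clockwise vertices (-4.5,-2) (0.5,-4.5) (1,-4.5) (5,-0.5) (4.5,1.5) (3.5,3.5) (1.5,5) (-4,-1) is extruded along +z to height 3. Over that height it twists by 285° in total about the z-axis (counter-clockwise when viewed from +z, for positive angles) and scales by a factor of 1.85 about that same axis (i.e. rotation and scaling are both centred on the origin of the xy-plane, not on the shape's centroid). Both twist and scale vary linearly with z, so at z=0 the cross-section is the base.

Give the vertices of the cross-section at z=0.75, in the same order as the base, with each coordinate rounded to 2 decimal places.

t = z/height = 0.75/3 = 0.25
s = 1 + (scale-1)·z/height = 1 + (1.85-1)·0.75/3 = 1.212500
θ = twist·z/height = 285°·0.75/3 = 71.2500° = 1.243547 rad
cos θ = 0.321439, sin θ = 0.946930 (intermediates below are computed at full precision and shown rounded to 5 d.p.)
v1: (-4.5,-2) → rotate → (0.44738,-4.90406) → ×s → (0.54245,-5.94618) → (0.54,-5.95)
v2: (0.5,-4.5) → rotate → (4.42191,-0.97301) → ×s → (5.36156,-1.17978) → (5.36,-1.18)
v3: (1,-4.5) → rotate → (4.58263,-0.49955) → ×s → (5.55643,-0.60570) → (5.56,-0.61)
v4: (5,-0.5) → rotate → (2.08066,4.57393) → ×s → (2.52280,5.54589) → (2.52,5.55)
v5: (4.5,1.5) → rotate → (0.02608,4.74334) → ×s → (0.03162,5.75131) → (0.03,5.75)
v6: (3.5,3.5) → rotate → (-2.18922,4.43929) → ×s → (-2.65443,5.38264) → (-2.65,5.38)
v7: (1.5,5) → rotate → (-4.25249,3.02759) → ×s → (-5.15615,3.67096) → (-5.16,3.67)
v8: (-4,-1) → rotate → (-0.33883,-4.10916) → ×s → (-0.41083,-4.98236) → (-0.41,-4.98)

Cross-section at z=0.75: (0.54,-5.95) (5.36,-1.18) (5.56,-0.61) (2.52,5.55) (0.03,5.75) (-2.65,5.38) (-5.16,3.67) (-0.41,-4.98)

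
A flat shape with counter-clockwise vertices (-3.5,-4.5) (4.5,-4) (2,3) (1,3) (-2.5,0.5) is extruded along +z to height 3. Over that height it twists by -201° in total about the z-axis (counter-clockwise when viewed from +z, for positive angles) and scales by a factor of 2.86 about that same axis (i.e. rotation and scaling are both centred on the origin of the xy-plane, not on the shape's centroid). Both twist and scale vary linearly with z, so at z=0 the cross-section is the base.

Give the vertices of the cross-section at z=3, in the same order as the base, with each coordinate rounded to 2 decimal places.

t = z/height = 3/3 = 1
s = 1 + (scale-1)·z/height = 1 + (2.86-1)·3/3 = 2.860000
θ = twist·z/height = -201°·3/3 = -201.0000° = -3.508112 rad
cos θ = -0.933580, sin θ = 0.358368 (intermediates below are computed at full precision and shown rounded to 5 d.p.)
v1: (-3.5,-4.5) → rotate → (4.88019,2.94682) → ×s → (13.95734,8.42792) → (13.96,8.43)
v2: (4.5,-4) → rotate → (-2.76764,5.34698) → ×s → (-7.91545,15.29236) → (-7.92,15.29)
v3: (2,3) → rotate → (-2.94226,-2.08401) → ×s → (-8.41488,-5.96026) → (-8.41,-5.96)
v4: (1,3) → rotate → (-2.00868,-2.44237) → ×s → (-5.74484,-6.98519) → (-5.74,-6.99)
v5: (-2.5,0.5) → rotate → (2.15477,-1.36271) → ×s → (6.16263,-3.89735) → (6.16,-3.90)

Cross-section at z=3: (13.96,8.43) (-7.92,15.29) (-8.41,-5.96) (-5.74,-6.99) (6.16,-3.90)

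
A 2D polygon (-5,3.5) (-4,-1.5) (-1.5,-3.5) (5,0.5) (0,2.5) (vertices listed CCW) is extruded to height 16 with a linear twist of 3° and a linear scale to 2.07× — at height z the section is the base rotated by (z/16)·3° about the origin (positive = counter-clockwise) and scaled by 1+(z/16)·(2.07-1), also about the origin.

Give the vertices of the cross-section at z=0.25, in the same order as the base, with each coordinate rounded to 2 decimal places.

t = z/height = 0.25/16 = 0.015625
s = 1 + (scale-1)·z/height = 1 + (2.07-1)·0.25/16 = 1.016719
θ = twist·z/height = 3°·0.25/16 = 0.0469° = 0.000818 rad
cos θ = 1.000000, sin θ = 0.000818 (intermediates below are computed at full precision and shown rounded to 5 d.p.)
v1: (-5,3.5) → rotate → (-5.00286,3.49591) → ×s → (-5.08650,3.55436) → (-5.09,3.55)
v2: (-4,-1.5) → rotate → (-3.99877,-1.50327) → ×s → (-4.06563,-1.52840) → (-4.07,-1.53)
v3: (-1.5,-3.5) → rotate → (-1.49714,-3.50123) → ×s → (-1.52217,-3.55976) → (-1.52,-3.56)
v4: (5,0.5) → rotate → (4.99959,0.50409) → ×s → (5.08318,0.51252) → (5.08,0.51)
v5: (0,2.5) → rotate → (-0.00205,2.50000) → ×s → (-0.00208,2.54180) → (0.00,2.54)

Cross-section at z=0.25: (-5.09,3.55) (-4.07,-1.53) (-1.52,-3.56) (5.08,0.51) (0.00,2.54)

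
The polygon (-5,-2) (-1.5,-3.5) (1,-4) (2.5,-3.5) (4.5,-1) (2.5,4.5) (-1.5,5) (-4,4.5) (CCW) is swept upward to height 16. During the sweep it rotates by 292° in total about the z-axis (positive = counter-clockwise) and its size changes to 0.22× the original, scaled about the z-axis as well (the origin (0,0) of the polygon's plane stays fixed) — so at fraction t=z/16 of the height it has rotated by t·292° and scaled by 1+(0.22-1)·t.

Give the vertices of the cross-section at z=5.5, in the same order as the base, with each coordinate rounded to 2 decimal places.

t = z/height = 5.5/16 = 0.34375
s = 1 + (scale-1)·z/height = 1 + (0.22-1)·5.5/16 = 0.731875
θ = twist·z/height = 292°·5.5/16 = 100.3750° = 1.751874 rad
cos θ = -0.180090, sin θ = 0.983650 (intermediates below are computed at full precision and shown rounded to 5 d.p.)
v1: (-5,-2) → rotate → (2.86775,-4.55807) → ×s → (2.09883,-3.33594) → (2.10,-3.34)
v2: (-1.5,-3.5) → rotate → (3.71291,-0.84516) → ×s → (2.71739,-0.61855) → (2.72,-0.62)
v3: (1,-4) → rotate → (3.75451,1.70401) → ×s → (2.74783,1.24712) → (2.75,1.25)
v4: (2.5,-3.5) → rotate → (2.99255,3.08944) → ×s → (2.19017,2.26108) → (2.19,2.26)
v5: (4.5,-1) → rotate → (0.17325,4.60652) → ×s → (0.12679,3.37139) → (0.13,3.37)
v6: (2.5,4.5) → rotate → (-4.87665,1.64872) → ×s → (-3.56910,1.20666) → (-3.57,1.21)
v7: (-1.5,5) → rotate → (-4.64812,-2.37593) → ×s → (-3.40184,-1.73888) → (-3.40,-1.74)
v8: (-4,4.5) → rotate → (-3.70607,-4.74501) → ×s → (-2.71238,-3.47275) → (-2.71,-3.47)

Cross-section at z=5.5: (2.10,-3.34) (2.72,-0.62) (2.75,1.25) (2.19,2.26) (0.13,3.37) (-3.57,1.21) (-3.40,-1.74) (-2.71,-3.47)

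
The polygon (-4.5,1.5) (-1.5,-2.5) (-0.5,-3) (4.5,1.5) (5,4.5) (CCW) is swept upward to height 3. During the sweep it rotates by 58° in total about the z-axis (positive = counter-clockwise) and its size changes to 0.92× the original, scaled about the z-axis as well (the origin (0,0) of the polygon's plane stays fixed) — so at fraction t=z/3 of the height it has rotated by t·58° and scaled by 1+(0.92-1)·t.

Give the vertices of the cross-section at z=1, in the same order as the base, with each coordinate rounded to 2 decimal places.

t = z/height = 1/3 = 0.333333
s = 1 + (scale-1)·z/height = 1 + (0.92-1)·1/3 = 0.973333
θ = twist·z/height = 58°·1/3 = 19.3333° = 0.337430 rad
cos θ = 0.943609, sin θ = 0.331063 (intermediates below are computed at full precision and shown rounded to 5 d.p.)
v1: (-4.5,1.5) → rotate → (-4.74283,-0.07437) → ×s → (-4.61636,-0.07239) → (-4.62,-0.07)
v2: (-1.5,-2.5) → rotate → (-0.58775,-2.85562) → ×s → (-0.57208,-2.77947) → (-0.57,-2.78)
v3: (-0.5,-3) → rotate → (0.52139,-2.99636) → ×s → (0.50748,-2.91645) → (0.51,-2.92)
v4: (4.5,1.5) → rotate → (3.74964,2.90520) → ×s → (3.64965,2.82773) → (3.65,2.83)
v5: (5,4.5) → rotate → (3.22826,5.90156) → ×s → (3.14217,5.74418) → (3.14,5.74)

Cross-section at z=1: (-4.62,-0.07) (-0.57,-2.78) (0.51,-2.92) (3.65,2.83) (3.14,5.74)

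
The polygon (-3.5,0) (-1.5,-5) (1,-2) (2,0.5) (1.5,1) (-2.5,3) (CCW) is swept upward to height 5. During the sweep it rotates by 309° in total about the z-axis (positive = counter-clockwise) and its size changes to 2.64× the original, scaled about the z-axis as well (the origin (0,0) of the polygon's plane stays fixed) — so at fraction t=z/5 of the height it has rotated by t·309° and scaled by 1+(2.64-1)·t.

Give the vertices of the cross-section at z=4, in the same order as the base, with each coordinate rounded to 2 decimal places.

t = z/height = 4/5 = 0.8
s = 1 + (scale-1)·z/height = 1 + (2.64-1)·4/5 = 2.312000
θ = twist·z/height = 309°·4/5 = 247.2000° = 4.314454 rad
cos θ = -0.387516, sin θ = -0.921863 (intermediates below are computed at full precision and shown rounded to 5 d.p.)
v1: (-3.5,0) → rotate → (1.35630,3.22652) → ×s → (3.13578,7.45972) → (3.14,7.46)
v2: (-1.5,-5) → rotate → (-4.02804,3.32037) → ×s → (-9.31283,7.67670) → (-9.31,7.68)
v3: (1,-2) → rotate → (-2.23124,-0.14683) → ×s → (-5.15863,-0.33948) → (-5.16,-0.34)
v4: (2,0.5) → rotate → (-0.31410,-2.03748) → ×s → (-0.72620,-4.71066) → (-0.73,-4.71)
v5: (1.5,1) → rotate → (0.34059,-1.77031) → ×s → (0.78744,-4.09296) → (0.79,-4.09)
v6: (-2.5,3) → rotate → (3.73438,1.14211) → ×s → (8.63388,2.64056) → (8.63,2.64)

Cross-section at z=4: (3.14,7.46) (-9.31,7.68) (-5.16,-0.34) (-0.73,-4.71) (0.79,-4.09) (8.63,2.64)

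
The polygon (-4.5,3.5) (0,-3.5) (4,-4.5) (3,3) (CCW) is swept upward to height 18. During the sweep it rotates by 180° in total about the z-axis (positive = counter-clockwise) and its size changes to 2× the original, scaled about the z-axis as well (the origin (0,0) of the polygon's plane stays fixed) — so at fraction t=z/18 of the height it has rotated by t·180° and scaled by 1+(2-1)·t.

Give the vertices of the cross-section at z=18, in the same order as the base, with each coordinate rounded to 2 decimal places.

t = z/height = 18/18 = 1
s = 1 + (scale-1)·z/height = 1 + (2-1)·18/18 = 2.000000
θ = twist·z/height = 180°·18/18 = 180.0000° = 3.141593 rad
cos θ = -1.000000, sin θ = 0.000000 (intermediates below are computed at full precision and shown rounded to 5 d.p.)
v1: (-4.5,3.5) → rotate → (4.50000,-3.50000) → ×s → (9.00000,-7.00000) → (9.00,-7.00)
v2: (0,-3.5) → rotate → (0.00000,3.50000) → ×s → (0.00000,7.00000) → (0.00,7.00)
v3: (4,-4.5) → rotate → (-4.00000,4.50000) → ×s → (-8.00000,9.00000) → (-8.00,9.00)
v4: (3,3) → rotate → (-3.00000,-3.00000) → ×s → (-6.00000,-6.00000) → (-6.00,-6.00)

Cross-section at z=18: (9.00,-7.00) (0.00,7.00) (-8.00,9.00) (-6.00,-6.00)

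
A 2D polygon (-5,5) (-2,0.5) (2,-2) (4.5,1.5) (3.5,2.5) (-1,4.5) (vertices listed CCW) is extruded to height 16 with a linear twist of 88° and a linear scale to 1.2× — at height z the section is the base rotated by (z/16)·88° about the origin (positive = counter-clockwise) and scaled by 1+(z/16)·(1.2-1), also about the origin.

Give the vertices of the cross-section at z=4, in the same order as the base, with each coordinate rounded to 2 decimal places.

Cross-section at z=4: (-6.83,2.90) (-2.14,-0.30) (2.73,-1.16) (3.79,3.23) (2.42,3.81) (-2.74,3.99)

t = z/height = 4/16 = 0.25
s = 1 + (scale-1)·z/height = 1 + (1.2-1)·4/16 = 1.050000
θ = twist·z/height = 88°·4/16 = 22.0000° = 0.383972 rad
cos θ = 0.927184, sin θ = 0.374607 (intermediates below are computed at full precision and shown rounded to 5 d.p.)
v1: (-5,5) → rotate → (-6.50895,2.76289) → ×s → (-6.83440,2.90103) → (-6.83,2.90)
v2: (-2,0.5) → rotate → (-2.04167,-0.28562) → ×s → (-2.14375,-0.29990) → (-2.14,-0.30)
v3: (2,-2) → rotate → (2.60358,-1.10515) → ×s → (2.73376,-1.16041) → (2.73,-1.16)
v4: (4.5,1.5) → rotate → (3.61042,3.07651) → ×s → (3.79094,3.23033) → (3.79,3.23)
v5: (3.5,2.5) → rotate → (2.30863,3.62908) → ×s → (2.42406,3.81054) → (2.42,3.81)
v6: (-1,4.5) → rotate → (-2.61291,3.79772) → ×s → (-2.74356,3.98761) → (-2.74,3.99)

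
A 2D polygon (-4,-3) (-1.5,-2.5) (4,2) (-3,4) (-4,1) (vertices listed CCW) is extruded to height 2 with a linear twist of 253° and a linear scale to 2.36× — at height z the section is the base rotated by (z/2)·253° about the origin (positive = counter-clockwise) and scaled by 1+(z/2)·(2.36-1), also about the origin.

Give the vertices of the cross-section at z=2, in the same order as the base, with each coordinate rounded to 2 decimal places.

Cross-section at z=2: (-4.01,11.10) (-4.61,5.11) (1.75,-10.41) (11.10,4.01) (5.02,8.34)

t = z/height = 2/2 = 1
s = 1 + (scale-1)·z/height = 1 + (2.36-1)·2/2 = 2.360000
θ = twist·z/height = 253°·2/2 = 253.0000° = 4.415683 rad
cos θ = -0.292372, sin θ = -0.956305 (intermediates below are computed at full precision and shown rounded to 5 d.p.)
v1: (-4,-3) → rotate → (-1.69943,4.70233) → ×s → (-4.01065,11.09751) → (-4.01,11.10)
v2: (-1.5,-2.5) → rotate → (-1.95220,2.16539) → ×s → (-4.60720,5.11031) → (-4.61,5.11)
v3: (4,2) → rotate → (0.74312,-4.40996) → ×s → (1.75377,-10.40751) → (1.75,-10.41)
v4: (-3,4) → rotate → (4.70233,1.69943) → ×s → (11.09751,4.01065) → (11.10,4.01)
v5: (-4,1) → rotate → (2.12579,3.53285) → ×s → (5.01687,8.33752) → (5.02,8.34)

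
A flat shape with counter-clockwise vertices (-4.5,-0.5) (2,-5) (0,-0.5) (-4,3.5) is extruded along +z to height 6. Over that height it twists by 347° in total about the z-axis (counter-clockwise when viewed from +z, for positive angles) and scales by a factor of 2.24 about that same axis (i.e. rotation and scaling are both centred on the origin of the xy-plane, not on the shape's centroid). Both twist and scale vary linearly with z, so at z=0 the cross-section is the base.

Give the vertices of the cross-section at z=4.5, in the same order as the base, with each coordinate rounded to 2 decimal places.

Cross-section at z=4.5: (0.52,8.72) (-10.16,-2.17) (-0.95,0.16) (7.96,6.46)

t = z/height = 4.5/6 = 0.75
s = 1 + (scale-1)·z/height = 1 + (2.24-1)·4.5/6 = 1.930000
θ = twist·z/height = 347°·4.5/6 = 260.2500° = 4.542219 rad
cos θ = -0.169350, sin θ = -0.985556 (intermediates below are computed at full precision and shown rounded to 5 d.p.)
v1: (-4.5,-0.5) → rotate → (0.26929,4.51968) → ×s → (0.51974,8.72298) → (0.52,8.72)
v2: (2,-5) → rotate → (-5.26648,-1.12436) → ×s → (-10.16431,-2.17002) → (-10.16,-2.17)
v3: (0,-0.5) → rotate → (-0.49278,0.08467) → ×s → (-0.95106,0.16342) → (-0.95,0.16)
v4: (-4,3.5) → rotate → (4.12684,3.34950) → ×s → (7.96481,6.46454) → (7.96,6.46)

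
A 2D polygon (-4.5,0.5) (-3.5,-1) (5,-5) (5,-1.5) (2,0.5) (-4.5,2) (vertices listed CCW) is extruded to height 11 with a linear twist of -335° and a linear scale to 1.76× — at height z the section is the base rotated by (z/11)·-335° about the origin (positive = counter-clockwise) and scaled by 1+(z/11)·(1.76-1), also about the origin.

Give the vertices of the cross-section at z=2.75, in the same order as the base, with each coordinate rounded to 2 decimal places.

t = z/height = 2.75/11 = 0.25
s = 1 + (scale-1)·z/height = 1 + (1.76-1)·2.75/11 = 1.190000
θ = twist·z/height = -335°·2.75/11 = -83.7500° = -1.461713 rad
cos θ = 0.108867, sin θ = -0.994056 (intermediates below are computed at full precision and shown rounded to 5 d.p.)
v1: (-4.5,0.5) → rotate → (0.00713,4.52769) → ×s → (0.00848,5.38795) → (0.01,5.39)
v2: (-3.5,-1) → rotate → (-1.37509,3.37033) → ×s → (-1.63636,4.01069) → (-1.64,4.01)
v3: (5,-5) → rotate → (-4.42595,-5.51462) → ×s → (-5.26688,-6.56239) → (-5.27,-6.56)
v4: (5,-1.5) → rotate → (-0.94675,-5.13358) → ×s → (-1.12663,-6.10896) → (-1.13,-6.11)
v5: (2,0.5) → rotate → (0.71476,-1.93368) → ×s → (0.85057,-2.30108) → (0.85,-2.30)
v6: (-4.5,2) → rotate → (1.49821,4.69099) → ×s → (1.78287,5.58227) → (1.78,5.58)

Cross-section at z=2.75: (0.01,5.39) (-1.64,4.01) (-5.27,-6.56) (-1.13,-6.11) (0.85,-2.30) (1.78,5.58)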